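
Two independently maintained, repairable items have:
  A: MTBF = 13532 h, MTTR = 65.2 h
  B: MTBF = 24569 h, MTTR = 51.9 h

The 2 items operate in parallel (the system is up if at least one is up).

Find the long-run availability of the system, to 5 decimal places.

A(A) = MTBF/(MTBF+MTTR) = 13532/(13532+65.2) = 0.995205
A(B) = MTBF/(MTBF+MTTR) = 24569/(24569+51.9) = 0.997892
Parallel availability: 1 − (1 − 0.995205)(1 − 0.997892) = 0.99999

0.99999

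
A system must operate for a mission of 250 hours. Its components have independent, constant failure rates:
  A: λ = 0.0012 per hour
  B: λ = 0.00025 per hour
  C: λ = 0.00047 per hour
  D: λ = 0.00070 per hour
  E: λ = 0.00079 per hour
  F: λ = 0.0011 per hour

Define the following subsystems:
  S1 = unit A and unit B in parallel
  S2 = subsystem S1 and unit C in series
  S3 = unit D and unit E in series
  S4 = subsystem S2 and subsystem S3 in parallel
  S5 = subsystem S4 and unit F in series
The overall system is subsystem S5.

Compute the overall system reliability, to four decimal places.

0.7301

R(A) = exp(−0.0012 × 250) = 0.740818
R(B) = exp(−0.00025 × 250) = 0.939413
R(C) = exp(−0.00047 × 250) = 0.889141
R(D) = exp(−0.00070 × 250) = 0.839457
R(E) = exp(−0.00079 × 250) = 0.820780
R(F) = exp(−0.0011 × 250) = 0.759572
Parallel (A and B): 1 − (1 − 0.740818)(1 − 0.939413) = 0.984297
Series ([0.984297] and C): 0.984297 × 0.889141 = 0.875179
Series (D and E): 0.839457 × 0.820780 = 0.689010
Parallel ([0.875179] and [0.689010]): 1 − (1 − 0.875179)(1 − 0.689010) = 0.961182
Series ([0.961182] and F): 0.961182 × 0.759572 = 0.7301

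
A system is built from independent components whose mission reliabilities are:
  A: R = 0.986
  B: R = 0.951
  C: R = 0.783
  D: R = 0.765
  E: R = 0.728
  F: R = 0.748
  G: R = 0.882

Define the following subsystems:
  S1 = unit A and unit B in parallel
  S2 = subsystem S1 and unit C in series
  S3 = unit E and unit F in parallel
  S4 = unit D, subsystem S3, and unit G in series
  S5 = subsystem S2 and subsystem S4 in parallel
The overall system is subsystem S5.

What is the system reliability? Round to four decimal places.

Parallel (A and B): 1 − (1 − 0.986000)(1 − 0.951000) = 0.999314
Series ([0.999314] and C): 0.999314 × 0.783000 = 0.782463
Parallel (E and F): 1 − (1 − 0.728000)(1 − 0.748000) = 0.931456
Series (D, [0.931456], and G): 0.765000 × 0.931456 × 0.882000 = 0.628481
Parallel ([0.782463] and [0.628481]): 1 − (1 − 0.782463)(1 − 0.628481) = 0.9192

0.9192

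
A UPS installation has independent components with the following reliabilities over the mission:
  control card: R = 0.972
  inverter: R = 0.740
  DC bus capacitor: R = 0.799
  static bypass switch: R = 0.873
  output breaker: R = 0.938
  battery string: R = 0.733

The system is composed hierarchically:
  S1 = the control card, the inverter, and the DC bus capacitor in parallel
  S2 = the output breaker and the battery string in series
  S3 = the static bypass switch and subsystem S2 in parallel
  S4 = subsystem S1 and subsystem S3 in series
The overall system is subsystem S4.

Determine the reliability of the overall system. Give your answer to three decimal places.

0.959

Parallel (control card, inverter, and DC bus capacitor): 1 − (1 − 0.97200)(1 − 0.74000)(1 − 0.79900) = 0.99854
Series (output breaker and battery string): 0.93800 × 0.73300 = 0.68755
Parallel (static bypass switch and [0.68755]): 1 − (1 − 0.87300)(1 − 0.68755) = 0.96032
Series ([0.99854] and [0.96032]): 0.99854 × 0.96032 = 0.959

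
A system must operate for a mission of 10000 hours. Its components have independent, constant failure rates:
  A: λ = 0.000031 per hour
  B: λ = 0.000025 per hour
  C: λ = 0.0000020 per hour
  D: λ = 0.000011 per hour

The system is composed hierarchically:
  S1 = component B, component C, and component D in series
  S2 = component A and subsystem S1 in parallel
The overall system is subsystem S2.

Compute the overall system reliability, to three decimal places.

R(A) = exp(−0.000031 × 10000) = 0.73345
R(B) = exp(−0.000025 × 10000) = 0.77880
R(C) = exp(−0.0000020 × 10000) = 0.98020
R(D) = exp(−0.000011 × 10000) = 0.89583
Series (B, C, and D): 0.77880 × 0.98020 × 0.89583 = 0.68386
Parallel (A and [0.68386]): 1 − (1 − 0.73345)(1 − 0.68386) = 0.916

0.916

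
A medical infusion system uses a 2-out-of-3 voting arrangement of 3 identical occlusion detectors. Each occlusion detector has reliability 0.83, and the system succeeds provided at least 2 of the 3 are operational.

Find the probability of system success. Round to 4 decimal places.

0.9231

R = Σ_{i=2}^{3} C(3,i) p^i (1−p)^{3−i} with p = 0.83
C(3,2)·0.83^2·0.17^1 = 0.351339
C(3,3)·0.83^3·0.17^0 = 0.571787
Sum = 0.9231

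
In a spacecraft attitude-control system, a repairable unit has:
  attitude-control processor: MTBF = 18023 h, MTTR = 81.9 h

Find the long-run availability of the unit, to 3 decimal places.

0.995

A(attitude-control processor) = MTBF/(MTBF+MTTR) = 18023/(18023+81.9) = 0.995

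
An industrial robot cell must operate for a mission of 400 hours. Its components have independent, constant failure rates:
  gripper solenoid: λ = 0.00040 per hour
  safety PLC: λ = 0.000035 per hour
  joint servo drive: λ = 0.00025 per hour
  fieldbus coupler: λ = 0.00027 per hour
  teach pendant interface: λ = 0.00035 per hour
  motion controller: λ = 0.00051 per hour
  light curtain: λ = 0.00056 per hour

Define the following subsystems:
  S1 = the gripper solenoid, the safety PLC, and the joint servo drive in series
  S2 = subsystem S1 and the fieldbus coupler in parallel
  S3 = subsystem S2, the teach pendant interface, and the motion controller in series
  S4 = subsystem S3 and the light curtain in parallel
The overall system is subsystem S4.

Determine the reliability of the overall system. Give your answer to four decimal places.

0.9381

R(gripper solenoid) = exp(−0.00040 × 400) = 0.852144
R(safety PLC) = exp(−0.000035 × 400) = 0.986098
R(joint servo drive) = exp(−0.00025 × 400) = 0.904837
R(fieldbus coupler) = exp(−0.00027 × 400) = 0.897628
R(teach pendant interface) = exp(−0.00035 × 400) = 0.869358
R(motion controller) = exp(−0.00051 × 400) = 0.815462
R(light curtain) = exp(−0.00056 × 400) = 0.799315
Series (gripper solenoid, safety PLC, and joint servo drive): 0.852144 × 0.986098 × 0.904837 = 0.760332
Parallel ([0.760332] and fieldbus coupler): 1 − (1 − 0.760332)(1 − 0.897628) = 0.975465
Series ([0.975465], teach pendant interface, and motion controller): 0.975465 × 0.869358 × 0.815462 = 0.691535
Parallel ([0.691535] and light curtain): 1 − (1 − 0.691535)(1 − 0.799315) = 0.9381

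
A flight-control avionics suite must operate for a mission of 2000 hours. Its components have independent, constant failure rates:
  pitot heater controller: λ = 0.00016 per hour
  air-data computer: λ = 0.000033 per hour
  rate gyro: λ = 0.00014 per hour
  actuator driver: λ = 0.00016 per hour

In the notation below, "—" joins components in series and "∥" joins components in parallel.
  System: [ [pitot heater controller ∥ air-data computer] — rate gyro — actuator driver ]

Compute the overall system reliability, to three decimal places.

0.539

R(pitot heater controller) = exp(−0.00016 × 2000) = 0.72615
R(air-data computer) = exp(−0.000033 × 2000) = 0.93613
R(rate gyro) = exp(−0.00014 × 2000) = 0.75578
R(actuator driver) = exp(−0.00016 × 2000) = 0.72615
Parallel (pitot heater controller and air-data computer): 1 − (1 − 0.72615)(1 − 0.93613) = 0.98251
Series ([0.98251], rate gyro, and actuator driver): 0.98251 × 0.75578 × 0.72615 = 0.539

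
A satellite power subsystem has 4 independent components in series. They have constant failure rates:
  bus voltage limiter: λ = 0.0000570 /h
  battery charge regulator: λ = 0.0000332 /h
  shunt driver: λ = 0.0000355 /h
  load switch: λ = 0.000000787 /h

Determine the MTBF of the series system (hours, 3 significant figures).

7910

Series of exponential components: λ_sys = Σ λ_i
λ_sys = 0.0000570 + 0.0000332 + 0.0000355 + 0.000000787 = 1.2649e-04 /h
MTBF = 1 / λ_sys = 7910 h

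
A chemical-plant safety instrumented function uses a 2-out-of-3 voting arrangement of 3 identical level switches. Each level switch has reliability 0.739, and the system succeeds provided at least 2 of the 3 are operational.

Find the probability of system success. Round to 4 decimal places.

0.8312

R = Σ_{i=2}^{3} C(3,i) p^i (1−p)^{3−i} with p = 0.739
C(3,2)·0.739^2·0.261^1 = 0.427613
C(3,3)·0.739^3·0.261^0 = 0.403583
Sum = 0.8312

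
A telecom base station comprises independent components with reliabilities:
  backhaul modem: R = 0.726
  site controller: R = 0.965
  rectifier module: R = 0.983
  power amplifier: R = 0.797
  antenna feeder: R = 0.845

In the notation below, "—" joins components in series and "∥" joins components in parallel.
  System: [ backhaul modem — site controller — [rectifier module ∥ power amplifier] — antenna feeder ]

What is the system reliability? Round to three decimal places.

0.590

Parallel (rectifier module and power amplifier): 1 − (1 − 0.98300)(1 − 0.79700) = 0.99655
Series (backhaul modem, site controller, [0.99655], and antenna feeder): 0.72600 × 0.96500 × 0.99655 × 0.84500 = 0.590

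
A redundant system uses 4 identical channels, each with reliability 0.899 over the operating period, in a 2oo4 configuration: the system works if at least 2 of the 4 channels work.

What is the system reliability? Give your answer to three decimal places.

R = Σ_{i=2}^{4} C(4,i) p^i (1−p)^{4−i} with p = 0.899
C(4,2)·0.899^2·0.101^2 = 0.04947
C(4,3)·0.899^3·0.101^1 = 0.29354
C(4,4)·0.899^4·0.101^0 = 0.65319
Sum = 0.996

0.996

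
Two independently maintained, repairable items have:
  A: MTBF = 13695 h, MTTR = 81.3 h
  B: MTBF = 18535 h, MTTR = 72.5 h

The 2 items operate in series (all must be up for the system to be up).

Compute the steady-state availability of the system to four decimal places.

A(A) = MTBF/(MTBF+MTTR) = 13695/(13695+81.3) = 0.994099
A(B) = MTBF/(MTBF+MTTR) = 18535/(18535+72.5) = 0.996104
Series availability: 0.994099 × 0.996104 = 0.9902

0.9902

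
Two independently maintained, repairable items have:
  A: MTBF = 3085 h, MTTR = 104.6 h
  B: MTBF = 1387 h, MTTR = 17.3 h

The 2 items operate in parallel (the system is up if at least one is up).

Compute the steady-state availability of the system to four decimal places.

0.9996

A(A) = MTBF/(MTBF+MTTR) = 3085/(3085+104.6) = 0.967206
A(B) = MTBF/(MTBF+MTTR) = 1387/(1387+17.3) = 0.987681
Parallel availability: 1 − (1 − 0.967206)(1 − 0.987681) = 0.9996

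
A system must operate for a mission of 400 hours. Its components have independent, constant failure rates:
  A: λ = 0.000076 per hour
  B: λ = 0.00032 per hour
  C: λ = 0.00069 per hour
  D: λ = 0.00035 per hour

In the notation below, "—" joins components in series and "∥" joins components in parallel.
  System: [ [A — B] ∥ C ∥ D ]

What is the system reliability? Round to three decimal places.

0.995

R(A) = exp(−0.000076 × 400) = 0.97006
R(B) = exp(−0.00032 × 400) = 0.87985
R(C) = exp(−0.00069 × 400) = 0.75881
R(D) = exp(−0.00035 × 400) = 0.86936
Series (A and B): 0.97006 × 0.87985 = 0.85351
Parallel ([0.85351], C, and D): 1 − (1 − 0.85351)(1 − 0.75881)(1 − 0.86936) = 0.995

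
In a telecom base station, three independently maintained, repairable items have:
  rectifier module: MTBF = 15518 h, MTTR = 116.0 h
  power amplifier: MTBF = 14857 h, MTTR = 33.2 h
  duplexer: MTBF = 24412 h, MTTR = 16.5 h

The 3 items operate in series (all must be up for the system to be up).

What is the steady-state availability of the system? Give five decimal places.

A(rectifier module) = MTBF/(MTBF+MTTR) = 15518/(15518+116.0) = 0.992580
A(power amplifier) = MTBF/(MTBF+MTTR) = 14857/(14857+33.2) = 0.997770
A(duplexer) = MTBF/(MTBF+MTTR) = 24412/(24412+16.5) = 0.999325
Series availability: 0.992580 × 0.997770 × 0.999325 = 0.98970

0.98970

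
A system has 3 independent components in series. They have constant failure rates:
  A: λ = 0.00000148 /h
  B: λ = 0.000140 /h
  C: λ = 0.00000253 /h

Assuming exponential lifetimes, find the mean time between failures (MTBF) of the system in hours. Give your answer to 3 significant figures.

Series of exponential components: λ_sys = Σ λ_i
λ_sys = 0.00000148 + 0.000140 + 0.00000253 = 1.4401e-04 /h
MTBF = 1 / λ_sys = 6940 h

6940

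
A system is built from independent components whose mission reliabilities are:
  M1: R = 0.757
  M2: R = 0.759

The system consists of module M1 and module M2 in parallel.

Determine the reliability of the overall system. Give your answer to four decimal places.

Parallel (M1 and M2): 1 − (1 − 0.757000)(1 − 0.759000) = 0.9414

0.9414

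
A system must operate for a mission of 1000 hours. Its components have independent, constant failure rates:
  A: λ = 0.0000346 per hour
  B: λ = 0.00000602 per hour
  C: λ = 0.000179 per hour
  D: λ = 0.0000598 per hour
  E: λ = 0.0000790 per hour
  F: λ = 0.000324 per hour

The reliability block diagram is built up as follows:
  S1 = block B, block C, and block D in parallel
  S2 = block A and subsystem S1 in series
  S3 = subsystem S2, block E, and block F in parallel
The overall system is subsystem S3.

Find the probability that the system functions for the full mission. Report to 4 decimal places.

R(A) = exp(−0.0000346 × 1000) = 0.965992
R(B) = exp(−0.00000602 × 1000) = 0.993998
R(C) = exp(−0.000179 × 1000) = 0.836106
R(D) = exp(−0.0000598 × 1000) = 0.941953
R(E) = exp(−0.0000790 × 1000) = 0.924040
R(F) = exp(−0.000324 × 1000) = 0.723250
Parallel (B, C, and D): 1 − (1 − 0.993998)(1 − 0.836106)(1 − 0.941953) = 0.999943
Series (A and [0.999943]): 0.965992 × 0.999943 = 0.965937
Parallel ([0.965937], E, and F): 1 − (1 − 0.965937)(1 − 0.924040)(1 − 0.723250) = 0.9993

0.9993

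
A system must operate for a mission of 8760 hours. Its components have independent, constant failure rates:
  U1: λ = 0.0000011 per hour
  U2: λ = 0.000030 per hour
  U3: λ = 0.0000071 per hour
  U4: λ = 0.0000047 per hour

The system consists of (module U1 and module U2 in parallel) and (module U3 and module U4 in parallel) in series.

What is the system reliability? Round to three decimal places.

0.995

R(U1) = exp(−0.0000011 × 8760) = 0.99041
R(U2) = exp(−0.000030 × 8760) = 0.76890
R(U3) = exp(−0.0000071 × 8760) = 0.93970
R(U4) = exp(−0.0000047 × 8760) = 0.95966
Parallel (U1 and U2): 1 − (1 − 0.99041)(1 − 0.76890) = 0.99778
Parallel (U3 and U4): 1 − (1 − 0.93970)(1 − 0.95966) = 0.99757
Series ([0.99778] and [0.99757]): 0.99778 × 0.99757 = 0.995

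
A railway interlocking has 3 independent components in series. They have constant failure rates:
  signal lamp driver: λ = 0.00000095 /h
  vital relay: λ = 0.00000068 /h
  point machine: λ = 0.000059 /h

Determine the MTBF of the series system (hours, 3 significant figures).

16500

Series of exponential components: λ_sys = Σ λ_i
λ_sys = 0.00000095 + 0.00000068 + 0.000059 = 6.0630e-05 /h
MTBF = 1 / λ_sys = 16500 h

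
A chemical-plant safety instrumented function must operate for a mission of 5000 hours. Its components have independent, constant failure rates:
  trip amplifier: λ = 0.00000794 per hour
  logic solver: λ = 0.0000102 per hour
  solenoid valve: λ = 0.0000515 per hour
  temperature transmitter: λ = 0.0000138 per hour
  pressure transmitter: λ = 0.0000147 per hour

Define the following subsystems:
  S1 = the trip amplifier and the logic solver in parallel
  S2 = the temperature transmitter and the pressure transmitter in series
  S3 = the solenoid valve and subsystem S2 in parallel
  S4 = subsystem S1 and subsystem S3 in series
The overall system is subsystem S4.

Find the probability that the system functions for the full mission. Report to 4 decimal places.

R(trip amplifier) = exp(−0.00000794 × 5000) = 0.961078
R(logic solver) = exp(−0.0000102 × 5000) = 0.950279
R(solenoid valve) = exp(−0.0000515 × 5000) = 0.772982
R(temperature transmitter) = exp(−0.0000138 × 5000) = 0.933327
R(pressure transmitter) = exp(−0.0000147 × 5000) = 0.929136
Parallel (trip amplifier and logic solver): 1 − (1 − 0.961078)(1 − 0.950279) = 0.998065
Series (temperature transmitter and pressure transmitter): 0.933327 × 0.929136 = 0.867188
Parallel (solenoid valve and [0.867188]): 1 − (1 − 0.772982)(1 − 0.867188) = 0.969849
Series ([0.998065] and [0.969849]): 0.998065 × 0.969849 = 0.9680

0.9680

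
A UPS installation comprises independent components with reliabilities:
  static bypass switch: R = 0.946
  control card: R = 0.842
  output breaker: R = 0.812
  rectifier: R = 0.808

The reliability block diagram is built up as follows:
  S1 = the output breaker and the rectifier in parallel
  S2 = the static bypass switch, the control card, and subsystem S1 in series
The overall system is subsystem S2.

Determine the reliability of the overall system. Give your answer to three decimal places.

0.768

Parallel (output breaker and rectifier): 1 − (1 − 0.81200)(1 − 0.80800) = 0.96390
Series (static bypass switch, control card, and [0.96390]): 0.94600 × 0.84200 × 0.96390 = 0.768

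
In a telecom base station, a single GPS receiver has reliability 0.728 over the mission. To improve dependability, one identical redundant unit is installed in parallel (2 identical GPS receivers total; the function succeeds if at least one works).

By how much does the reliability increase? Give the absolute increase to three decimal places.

0.198

R_before = 0.728
R_after = 1 − (1 − 0.728)^2 = 0.926
ΔR = 0.926 − 0.728 = 0.198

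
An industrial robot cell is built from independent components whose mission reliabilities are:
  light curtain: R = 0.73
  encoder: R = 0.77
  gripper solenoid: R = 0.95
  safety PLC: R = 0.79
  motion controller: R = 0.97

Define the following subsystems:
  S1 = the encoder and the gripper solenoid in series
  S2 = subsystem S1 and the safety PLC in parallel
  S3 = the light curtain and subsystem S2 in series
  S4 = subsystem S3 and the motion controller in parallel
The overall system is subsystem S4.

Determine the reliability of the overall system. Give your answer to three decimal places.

Series (encoder and gripper solenoid): 0.77000 × 0.95000 = 0.73150
Parallel ([0.73150] and safety PLC): 1 − (1 − 0.73150)(1 − 0.79000) = 0.94362
Series (light curtain and [0.94362]): 0.73000 × 0.94362 = 0.68884
Parallel ([0.68884] and motion controller): 1 − (1 − 0.68884)(1 − 0.97000) = 0.991

0.991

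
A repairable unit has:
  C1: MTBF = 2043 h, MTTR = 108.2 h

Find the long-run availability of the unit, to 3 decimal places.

0.950

A(C1) = MTBF/(MTBF+MTTR) = 2043/(2043+108.2) = 0.950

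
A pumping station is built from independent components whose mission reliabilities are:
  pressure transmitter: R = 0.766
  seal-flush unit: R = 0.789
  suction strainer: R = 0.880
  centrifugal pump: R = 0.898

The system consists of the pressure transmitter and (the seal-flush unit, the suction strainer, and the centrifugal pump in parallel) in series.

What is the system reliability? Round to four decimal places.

0.7640

Parallel (seal-flush unit, suction strainer, and centrifugal pump): 1 − (1 − 0.789000)(1 − 0.880000)(1 − 0.898000) = 0.997417
Series (pressure transmitter and [0.997417]): 0.766000 × 0.997417 = 0.7640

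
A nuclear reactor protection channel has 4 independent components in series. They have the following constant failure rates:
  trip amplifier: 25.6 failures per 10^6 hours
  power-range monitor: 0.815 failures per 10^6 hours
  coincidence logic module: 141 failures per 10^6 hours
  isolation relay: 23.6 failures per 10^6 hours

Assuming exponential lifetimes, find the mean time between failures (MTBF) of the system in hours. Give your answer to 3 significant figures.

5240

Series of exponential components: λ_sys = Σ λ_i
λ_sys = 0.0000256 + 0.000000815 + 0.000141 + 0.0000236 = 1.9101e-04 /h
MTBF = 1 / λ_sys = 5240 h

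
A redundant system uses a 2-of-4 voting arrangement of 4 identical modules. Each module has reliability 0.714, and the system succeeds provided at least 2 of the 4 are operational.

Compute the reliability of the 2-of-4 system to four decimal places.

R = Σ_{i=2}^{4} C(4,i) p^i (1−p)^{4−i} with p = 0.714
C(4,2)·0.714^2·0.286^2 = 0.250196
C(4,3)·0.714^3·0.286^1 = 0.416410
C(4,4)·0.714^4·0.286^0 = 0.259892
Sum = 0.9265

0.9265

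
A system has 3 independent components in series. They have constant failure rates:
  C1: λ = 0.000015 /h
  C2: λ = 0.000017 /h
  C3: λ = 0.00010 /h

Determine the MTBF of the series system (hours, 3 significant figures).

Series of exponential components: λ_sys = Σ λ_i
λ_sys = 0.000015 + 0.000017 + 0.00010 = 1.3200e-04 /h
MTBF = 1 / λ_sys = 7580 h

7580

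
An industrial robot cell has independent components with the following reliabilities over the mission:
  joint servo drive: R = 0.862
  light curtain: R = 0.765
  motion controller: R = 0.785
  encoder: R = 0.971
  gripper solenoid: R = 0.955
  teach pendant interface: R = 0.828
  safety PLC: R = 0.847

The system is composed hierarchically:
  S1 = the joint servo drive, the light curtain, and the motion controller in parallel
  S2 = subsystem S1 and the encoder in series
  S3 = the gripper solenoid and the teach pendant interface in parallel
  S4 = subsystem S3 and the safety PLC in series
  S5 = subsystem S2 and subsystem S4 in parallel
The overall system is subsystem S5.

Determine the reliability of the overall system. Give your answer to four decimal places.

0.9943

Parallel (joint servo drive, light curtain, and motion controller): 1 − (1 − 0.862000)(1 − 0.765000)(1 − 0.785000) = 0.993028
Series ([0.993028] and encoder): 0.993028 × 0.971000 = 0.964230
Parallel (gripper solenoid and teach pendant interface): 1 − (1 − 0.955000)(1 − 0.828000) = 0.992260
Series ([0.992260] and safety PLC): 0.992260 × 0.847000 = 0.840444
Parallel ([0.964230] and [0.840444]): 1 − (1 − 0.964230)(1 − 0.840444) = 0.9943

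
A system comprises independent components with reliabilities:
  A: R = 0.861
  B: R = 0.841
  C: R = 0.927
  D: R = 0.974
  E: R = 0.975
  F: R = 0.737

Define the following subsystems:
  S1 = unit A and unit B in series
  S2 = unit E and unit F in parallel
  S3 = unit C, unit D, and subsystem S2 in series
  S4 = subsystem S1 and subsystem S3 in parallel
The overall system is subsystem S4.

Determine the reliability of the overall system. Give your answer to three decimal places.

0.972

Series (A and B): 0.86100 × 0.84100 = 0.72410
Parallel (E and F): 1 − (1 − 0.97500)(1 − 0.73700) = 0.99343
Series (C, D, and [0.99343]): 0.92700 × 0.97400 × 0.99343 = 0.89697
Parallel ([0.72410] and [0.89697]): 1 − (1 − 0.72410)(1 − 0.89697) = 0.972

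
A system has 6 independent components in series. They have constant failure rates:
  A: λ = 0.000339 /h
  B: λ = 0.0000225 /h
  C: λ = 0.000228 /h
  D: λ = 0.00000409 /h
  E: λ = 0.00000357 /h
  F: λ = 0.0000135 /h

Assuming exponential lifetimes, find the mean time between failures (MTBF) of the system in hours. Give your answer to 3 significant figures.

1640

Series of exponential components: λ_sys = Σ λ_i
λ_sys = 0.000339 + 0.0000225 + 0.000228 + 0.00000409 + 0.00000357 + 0.0000135 = 6.1066e-04 /h
MTBF = 1 / λ_sys = 1640 h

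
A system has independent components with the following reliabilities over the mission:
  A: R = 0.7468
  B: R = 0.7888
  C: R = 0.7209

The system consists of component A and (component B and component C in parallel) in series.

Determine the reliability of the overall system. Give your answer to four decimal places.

Parallel (B and C): 1 − (1 − 0.788800)(1 − 0.720900) = 0.941054
Series (A and [0.941054]): 0.746800 × 0.941054 = 0.7028

0.7028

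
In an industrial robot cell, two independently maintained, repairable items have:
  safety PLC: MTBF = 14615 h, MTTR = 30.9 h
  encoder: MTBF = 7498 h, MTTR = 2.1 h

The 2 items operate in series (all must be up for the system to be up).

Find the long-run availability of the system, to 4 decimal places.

0.9976

A(safety PLC) = MTBF/(MTBF+MTTR) = 14615/(14615+30.9) = 0.997890
A(encoder) = MTBF/(MTBF+MTTR) = 7498/(7498+2.1) = 0.999720
Series availability: 0.997890 × 0.999720 = 0.9976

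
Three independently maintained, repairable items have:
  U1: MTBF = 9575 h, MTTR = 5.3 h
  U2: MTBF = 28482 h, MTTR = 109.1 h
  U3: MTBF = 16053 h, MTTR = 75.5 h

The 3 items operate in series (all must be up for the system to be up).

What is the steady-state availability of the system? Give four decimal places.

A(U1) = MTBF/(MTBF+MTTR) = 9575/(9575+5.3) = 0.999447
A(U2) = MTBF/(MTBF+MTTR) = 28482/(28482+109.1) = 0.996184
A(U3) = MTBF/(MTBF+MTTR) = 16053/(16053+75.5) = 0.995319
Series availability: 0.999447 × 0.996184 × 0.995319 = 0.9910

0.9910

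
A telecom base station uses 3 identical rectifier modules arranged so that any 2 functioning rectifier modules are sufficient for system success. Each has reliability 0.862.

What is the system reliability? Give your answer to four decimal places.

R = Σ_{i=2}^{3} C(3,i) p^i (1−p)^{3−i} with p = 0.862
C(3,2)·0.862^2·0.138^1 = 0.307620
C(3,3)·0.862^3·0.138^0 = 0.640504
Sum = 0.9481

0.9481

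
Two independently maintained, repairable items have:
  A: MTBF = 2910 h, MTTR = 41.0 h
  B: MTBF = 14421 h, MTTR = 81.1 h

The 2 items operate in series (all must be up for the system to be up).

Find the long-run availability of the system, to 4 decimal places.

A(A) = MTBF/(MTBF+MTTR) = 2910/(2910+41.0) = 0.986106
A(B) = MTBF/(MTBF+MTTR) = 14421/(14421+81.1) = 0.994408
Series availability: 0.986106 × 0.994408 = 0.9806

0.9806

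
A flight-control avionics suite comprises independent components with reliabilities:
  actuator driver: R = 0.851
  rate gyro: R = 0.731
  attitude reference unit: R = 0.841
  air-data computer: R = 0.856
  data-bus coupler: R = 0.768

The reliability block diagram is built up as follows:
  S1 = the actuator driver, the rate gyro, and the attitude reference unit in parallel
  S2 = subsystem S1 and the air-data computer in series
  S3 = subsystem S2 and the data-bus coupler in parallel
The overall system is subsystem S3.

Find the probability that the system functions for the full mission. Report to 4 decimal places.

0.9653

Parallel (actuator driver, rate gyro, and attitude reference unit): 1 − (1 − 0.851000)(1 − 0.731000)(1 − 0.841000) = 0.993627
Series ([0.993627] and air-data computer): 0.993627 × 0.856000 = 0.850545
Parallel ([0.850545] and data-bus coupler): 1 − (1 − 0.850545)(1 − 0.768000) = 0.9653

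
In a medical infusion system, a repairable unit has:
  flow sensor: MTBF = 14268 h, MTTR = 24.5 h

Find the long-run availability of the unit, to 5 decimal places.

0.99829

A(flow sensor) = MTBF/(MTBF+MTTR) = 14268/(14268+24.5) = 0.99829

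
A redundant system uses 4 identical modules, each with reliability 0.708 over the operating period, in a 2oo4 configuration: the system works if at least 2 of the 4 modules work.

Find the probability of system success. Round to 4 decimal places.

R = Σ_{i=2}^{4} C(4,i) p^i (1−p)^{4−i} with p = 0.708
C(4,2)·0.708^2·0.292^2 = 0.256439
C(4,3)·0.708^3·0.292^1 = 0.414517
C(4,4)·0.708^4·0.292^0 = 0.251266
Sum = 0.9222

0.9222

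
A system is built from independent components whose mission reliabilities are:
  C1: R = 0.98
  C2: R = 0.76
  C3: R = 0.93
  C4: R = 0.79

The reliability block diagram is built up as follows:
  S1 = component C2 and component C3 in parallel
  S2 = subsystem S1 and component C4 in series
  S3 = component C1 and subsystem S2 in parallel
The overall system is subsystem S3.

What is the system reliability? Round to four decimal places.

Parallel (C2 and C3): 1 − (1 − 0.760000)(1 − 0.930000) = 0.983200
Series ([0.983200] and C4): 0.983200 × 0.790000 = 0.776728
Parallel (C1 and [0.776728]): 1 − (1 − 0.980000)(1 − 0.776728) = 0.9955

0.9955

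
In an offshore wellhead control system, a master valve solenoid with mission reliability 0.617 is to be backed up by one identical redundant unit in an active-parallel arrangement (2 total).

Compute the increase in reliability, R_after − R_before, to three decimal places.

0.236

R_before = 0.617
R_after = 1 − (1 − 0.617)^2 = 0.853
ΔR = 0.853 − 0.617 = 0.236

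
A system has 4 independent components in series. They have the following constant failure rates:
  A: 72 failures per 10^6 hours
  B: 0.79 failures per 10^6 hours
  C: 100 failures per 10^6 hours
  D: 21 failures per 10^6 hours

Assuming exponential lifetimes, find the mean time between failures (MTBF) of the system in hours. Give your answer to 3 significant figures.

Series of exponential components: λ_sys = Σ λ_i
λ_sys = 0.000072 + 0.00000079 + 0.00010 + 0.000021 = 1.9379e-04 /h
MTBF = 1 / λ_sys = 5160 h

5160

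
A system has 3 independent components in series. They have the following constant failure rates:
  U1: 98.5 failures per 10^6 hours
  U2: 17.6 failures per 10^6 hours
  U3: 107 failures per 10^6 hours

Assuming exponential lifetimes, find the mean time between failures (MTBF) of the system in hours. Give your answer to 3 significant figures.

4480

Series of exponential components: λ_sys = Σ λ_i
λ_sys = 0.0000985 + 0.0000176 + 0.000107 = 2.2310e-04 /h
MTBF = 1 / λ_sys = 4480 h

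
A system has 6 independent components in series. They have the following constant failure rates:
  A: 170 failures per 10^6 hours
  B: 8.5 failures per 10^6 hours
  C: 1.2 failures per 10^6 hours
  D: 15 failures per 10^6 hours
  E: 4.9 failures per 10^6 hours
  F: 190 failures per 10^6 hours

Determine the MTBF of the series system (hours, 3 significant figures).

2570

Series of exponential components: λ_sys = Σ λ_i
λ_sys = 0.00017 + 0.0000085 + 0.0000012 + 0.000015 + 0.0000049 + 0.00019 = 3.8960e-04 /h
MTBF = 1 / λ_sys = 2570 h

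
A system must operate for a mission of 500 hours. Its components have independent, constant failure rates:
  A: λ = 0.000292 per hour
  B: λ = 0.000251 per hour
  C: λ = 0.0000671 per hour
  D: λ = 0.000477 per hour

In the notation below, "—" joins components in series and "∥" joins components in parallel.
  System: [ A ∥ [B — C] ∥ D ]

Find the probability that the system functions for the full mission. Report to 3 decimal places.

R(A) = exp(−0.000292 × 500) = 0.86416
R(B) = exp(−0.000251 × 500) = 0.88206
R(C) = exp(−0.0000671 × 500) = 0.96701
R(D) = exp(−0.000477 × 500) = 0.78781
Series (B and C): 0.88206 × 0.96701 = 0.85296
Parallel (A, [0.85296], and D): 1 − (1 − 0.86416)(1 − 0.85296)(1 − 0.78781) = 0.996

0.996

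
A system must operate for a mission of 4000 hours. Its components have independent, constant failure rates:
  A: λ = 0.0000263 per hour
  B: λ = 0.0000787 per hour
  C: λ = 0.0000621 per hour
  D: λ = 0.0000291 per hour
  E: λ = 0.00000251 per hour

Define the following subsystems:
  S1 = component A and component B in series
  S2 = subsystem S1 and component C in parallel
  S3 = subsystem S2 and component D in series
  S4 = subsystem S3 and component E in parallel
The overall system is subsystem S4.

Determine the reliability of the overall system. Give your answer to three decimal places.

0.998

R(A) = exp(−0.0000263 × 4000) = 0.90014
R(B) = exp(−0.0000787 × 4000) = 0.72993
R(C) = exp(−0.0000621 × 4000) = 0.78005
R(D) = exp(−0.0000291 × 4000) = 0.89012
R(E) = exp(−0.00000251 × 4000) = 0.99001
Series (A and B): 0.90014 × 0.72993 = 0.65704
Parallel ([0.65704] and C): 1 − (1 − 0.65704)(1 − 0.78005) = 0.92457
Series ([0.92457] and D): 0.92457 × 0.89012 = 0.82298
Parallel ([0.82298] and E): 1 − (1 − 0.82298)(1 − 0.99001) = 0.998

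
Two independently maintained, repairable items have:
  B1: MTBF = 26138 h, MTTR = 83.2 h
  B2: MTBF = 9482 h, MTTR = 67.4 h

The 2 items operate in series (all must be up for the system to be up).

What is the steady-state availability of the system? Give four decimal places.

A(B1) = MTBF/(MTBF+MTTR) = 26138/(26138+83.2) = 0.996827
A(B2) = MTBF/(MTBF+MTTR) = 9482/(9482+67.4) = 0.992942
Series availability: 0.996827 × 0.992942 = 0.9898

0.9898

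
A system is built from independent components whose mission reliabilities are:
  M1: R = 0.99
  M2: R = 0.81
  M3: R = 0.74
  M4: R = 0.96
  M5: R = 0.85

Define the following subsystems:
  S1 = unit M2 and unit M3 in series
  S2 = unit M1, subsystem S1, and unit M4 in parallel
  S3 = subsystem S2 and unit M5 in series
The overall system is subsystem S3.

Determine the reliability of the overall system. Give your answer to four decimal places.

Series (M2 and M3): 0.810000 × 0.740000 = 0.599400
Parallel (M1, [0.599400], and M4): 1 − (1 − 0.990000)(1 − 0.599400)(1 − 0.960000) = 0.999840
Series ([0.999840] and M5): 0.999840 × 0.850000 = 0.8499

0.8499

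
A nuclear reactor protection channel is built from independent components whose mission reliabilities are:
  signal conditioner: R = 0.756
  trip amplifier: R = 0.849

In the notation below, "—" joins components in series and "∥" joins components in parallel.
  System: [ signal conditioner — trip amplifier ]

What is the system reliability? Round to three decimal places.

Series (signal conditioner and trip amplifier): 0.75600 × 0.84900 = 0.642

0.642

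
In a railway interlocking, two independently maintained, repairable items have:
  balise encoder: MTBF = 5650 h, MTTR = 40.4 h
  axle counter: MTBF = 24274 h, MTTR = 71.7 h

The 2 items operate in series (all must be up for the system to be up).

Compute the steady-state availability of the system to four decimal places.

A(balise encoder) = MTBF/(MTBF+MTTR) = 5650/(5650+40.4) = 0.992900
A(axle counter) = MTBF/(MTBF+MTTR) = 24274/(24274+71.7) = 0.997055
Series availability: 0.992900 × 0.997055 = 0.9900

0.9900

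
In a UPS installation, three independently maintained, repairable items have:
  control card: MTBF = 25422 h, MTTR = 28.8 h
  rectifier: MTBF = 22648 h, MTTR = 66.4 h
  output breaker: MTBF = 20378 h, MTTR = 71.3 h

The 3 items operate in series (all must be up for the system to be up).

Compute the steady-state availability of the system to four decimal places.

0.9925

A(control card) = MTBF/(MTBF+MTTR) = 25422/(25422+28.8) = 0.998868
A(rectifier) = MTBF/(MTBF+MTTR) = 22648/(22648+66.4) = 0.997077
A(output breaker) = MTBF/(MTBF+MTTR) = 20378/(20378+71.3) = 0.996513
Series availability: 0.998868 × 0.997077 × 0.996513 = 0.9925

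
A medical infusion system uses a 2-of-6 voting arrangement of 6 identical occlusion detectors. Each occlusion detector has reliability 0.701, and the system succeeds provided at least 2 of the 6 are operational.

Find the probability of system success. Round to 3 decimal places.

0.989

R = Σ_{i=2}^{6} C(6,i) p^i (1−p)^{6−i} with p = 0.701
C(6,2)·0.701^2·0.299^4 = 0.05891
C(6,3)·0.701^3·0.299^3 = 0.18416
C(6,4)·0.701^4·0.299^2 = 0.32382
C(6,5)·0.701^5·0.299^1 = 0.30368
C(6,6)·0.701^6·0.299^0 = 0.11866
Sum = 0.989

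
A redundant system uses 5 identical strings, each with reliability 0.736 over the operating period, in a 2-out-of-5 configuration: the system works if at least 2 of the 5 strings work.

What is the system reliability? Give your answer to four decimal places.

R = Σ_{i=2}^{5} C(5,i) p^i (1−p)^{5−i} with p = 0.736
C(5,2)·0.736^2·0.264^3 = 0.099671
C(5,3)·0.736^3·0.264^2 = 0.277870
C(5,4)·0.736^4·0.264^1 = 0.387334
C(5,5)·0.736^5·0.264^0 = 0.215968
Sum = 0.9808

0.9808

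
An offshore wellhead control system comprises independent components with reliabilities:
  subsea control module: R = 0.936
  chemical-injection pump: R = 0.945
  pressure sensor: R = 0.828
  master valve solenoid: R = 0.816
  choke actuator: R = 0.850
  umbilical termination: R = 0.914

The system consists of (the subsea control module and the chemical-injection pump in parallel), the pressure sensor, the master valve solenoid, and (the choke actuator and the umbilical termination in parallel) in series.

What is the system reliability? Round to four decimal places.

0.6646

Parallel (subsea control module and chemical-injection pump): 1 − (1 − 0.936000)(1 − 0.945000) = 0.996480
Parallel (choke actuator and umbilical termination): 1 − (1 − 0.850000)(1 − 0.914000) = 0.987100
Series ([0.996480], pressure sensor, master valve solenoid, and [0.987100]): 0.996480 × 0.828000 × 0.816000 × 0.987100 = 0.6646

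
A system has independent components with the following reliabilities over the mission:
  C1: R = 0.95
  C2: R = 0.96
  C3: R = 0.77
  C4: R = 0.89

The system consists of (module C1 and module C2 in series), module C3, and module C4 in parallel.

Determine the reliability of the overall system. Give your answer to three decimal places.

Series (C1 and C2): 0.95000 × 0.96000 = 0.91200
Parallel ([0.91200], C3, and C4): 1 − (1 − 0.91200)(1 − 0.77000)(1 − 0.89000) = 0.998

0.998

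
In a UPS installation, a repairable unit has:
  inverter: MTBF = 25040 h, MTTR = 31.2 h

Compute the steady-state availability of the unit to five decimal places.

A(inverter) = MTBF/(MTBF+MTTR) = 25040/(25040+31.2) = 0.99876

0.99876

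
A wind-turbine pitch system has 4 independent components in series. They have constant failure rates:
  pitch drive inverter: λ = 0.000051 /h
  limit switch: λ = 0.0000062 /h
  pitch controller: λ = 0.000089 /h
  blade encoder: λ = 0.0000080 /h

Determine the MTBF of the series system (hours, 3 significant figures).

6490

Series of exponential components: λ_sys = Σ λ_i
λ_sys = 0.000051 + 0.0000062 + 0.000089 + 0.0000080 = 1.5420e-04 /h
MTBF = 1 / λ_sys = 6490 h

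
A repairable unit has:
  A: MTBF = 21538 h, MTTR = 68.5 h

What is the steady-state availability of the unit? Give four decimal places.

A(A) = MTBF/(MTBF+MTTR) = 21538/(21538+68.5) = 0.9968

0.9968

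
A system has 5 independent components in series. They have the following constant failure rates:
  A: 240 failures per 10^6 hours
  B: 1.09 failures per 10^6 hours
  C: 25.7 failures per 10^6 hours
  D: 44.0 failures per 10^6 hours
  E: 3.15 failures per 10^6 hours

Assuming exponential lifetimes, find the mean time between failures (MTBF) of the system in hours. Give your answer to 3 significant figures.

Series of exponential components: λ_sys = Σ λ_i
λ_sys = 0.000240 + 0.00000109 + 0.0000257 + 0.0000440 + 0.00000315 = 3.1394e-04 /h
MTBF = 1 / λ_sys = 3190 h

3190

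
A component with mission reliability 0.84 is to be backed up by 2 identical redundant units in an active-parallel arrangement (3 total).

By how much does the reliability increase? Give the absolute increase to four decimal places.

0.1559

R_before = 0.84
R_after = 1 − (1 − 0.84)^3 = 0.9959
ΔR = 0.9959 − 0.84 = 0.1559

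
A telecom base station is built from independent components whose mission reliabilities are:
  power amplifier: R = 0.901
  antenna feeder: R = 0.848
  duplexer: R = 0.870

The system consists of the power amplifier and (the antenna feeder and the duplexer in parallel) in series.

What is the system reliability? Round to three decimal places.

Parallel (antenna feeder and duplexer): 1 − (1 − 0.84800)(1 − 0.87000) = 0.98024
Series (power amplifier and [0.98024]): 0.90100 × 0.98024 = 0.883

0.883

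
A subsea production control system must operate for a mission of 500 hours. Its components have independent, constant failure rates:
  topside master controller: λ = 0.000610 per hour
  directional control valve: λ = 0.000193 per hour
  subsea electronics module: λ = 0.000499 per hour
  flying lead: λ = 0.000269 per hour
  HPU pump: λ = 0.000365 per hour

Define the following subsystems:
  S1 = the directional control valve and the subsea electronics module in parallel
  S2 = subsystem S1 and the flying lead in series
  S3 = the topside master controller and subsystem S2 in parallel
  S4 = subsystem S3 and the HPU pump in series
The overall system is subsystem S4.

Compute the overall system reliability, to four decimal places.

R(topside master controller) = exp(−0.000610 × 500) = 0.737123
R(directional control valve) = exp(−0.000193 × 500) = 0.908010
R(subsea electronics module) = exp(−0.000499 × 500) = 0.779190
R(flying lead) = exp(−0.000269 × 500) = 0.874153
R(HPU pump) = exp(−0.000365 × 500) = 0.833185
Parallel (directional control valve and subsea electronics module): 1 − (1 − 0.908010)(1 − 0.779190) = 0.979688
Series ([0.979688] and flying lead): 0.979688 × 0.874153 = 0.856397
Parallel (topside master controller and [0.856397]): 1 − (1 − 0.737123)(1 − 0.856397) = 0.962250
Series ([0.962250] and HPU pump): 0.962250 × 0.833185 = 0.8017

0.8017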